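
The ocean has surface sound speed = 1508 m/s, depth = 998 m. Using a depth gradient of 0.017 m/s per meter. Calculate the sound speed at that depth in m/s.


c = 1508 + 0.017 * 998 = 1524.966

1524.966 m/s


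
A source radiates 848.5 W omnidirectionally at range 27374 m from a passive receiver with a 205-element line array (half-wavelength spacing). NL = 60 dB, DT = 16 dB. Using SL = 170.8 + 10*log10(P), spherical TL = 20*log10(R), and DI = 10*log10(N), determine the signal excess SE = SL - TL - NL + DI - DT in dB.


58.46 dB


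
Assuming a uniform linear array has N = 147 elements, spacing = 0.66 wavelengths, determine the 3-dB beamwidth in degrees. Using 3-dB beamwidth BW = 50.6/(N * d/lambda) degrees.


BW = 50.6 / (147 * 0.66) = 50.6 / 97.02 = 0.52

0.52 deg


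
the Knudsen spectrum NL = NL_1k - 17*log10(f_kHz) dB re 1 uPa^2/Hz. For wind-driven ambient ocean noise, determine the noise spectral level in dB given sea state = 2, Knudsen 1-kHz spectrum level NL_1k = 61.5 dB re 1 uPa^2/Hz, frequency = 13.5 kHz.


NL = NL_1k - 17*log10(f_kHz) = 61.5 - 17*log10(13.5) = 61.5 - (19.22) = 42.28

42.28 dB


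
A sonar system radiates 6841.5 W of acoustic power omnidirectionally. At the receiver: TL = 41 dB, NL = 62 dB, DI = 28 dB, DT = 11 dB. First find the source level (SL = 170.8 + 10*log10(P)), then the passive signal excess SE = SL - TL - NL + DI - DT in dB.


Step 1: SL = 170.8 + 10*log10(6841.5) = 209.15 dB
Step 2: SE = SL - TL - NL + DI - DT = 209.15 - 41 - 62 + 28 - 11 = 123.15

123.15 dB


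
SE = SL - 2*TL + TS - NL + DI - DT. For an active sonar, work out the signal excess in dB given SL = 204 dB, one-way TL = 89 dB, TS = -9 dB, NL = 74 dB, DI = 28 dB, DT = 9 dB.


SE = SL - 2*TL + TS - NL + DI - DT = 204 - 2*89 + (-9) - 74 + 28 - 9 = -38

-38 dB


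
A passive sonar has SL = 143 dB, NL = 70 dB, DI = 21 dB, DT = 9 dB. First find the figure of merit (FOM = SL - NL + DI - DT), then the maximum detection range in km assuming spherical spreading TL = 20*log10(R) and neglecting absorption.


Step 1: FOM = SL - NL + DI - DT = 143 - 70 + 21 - 9 = 85 dB
Step 2: at max range FOM = TL = 20*log10(R), so R = 10^(85/20) = 17782.79 m = 17.78 km

17.78 km


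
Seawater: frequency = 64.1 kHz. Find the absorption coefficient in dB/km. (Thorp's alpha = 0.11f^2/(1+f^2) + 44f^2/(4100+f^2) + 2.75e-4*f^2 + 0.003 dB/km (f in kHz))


f^2 = 4108.81
alpha = 0.11*4108.81/(1+4108.81) + 44*4108.81/(4100+4108.81) + 2.75e-4*4108.81 + 0.003 = 23.267

23.267 dB/km


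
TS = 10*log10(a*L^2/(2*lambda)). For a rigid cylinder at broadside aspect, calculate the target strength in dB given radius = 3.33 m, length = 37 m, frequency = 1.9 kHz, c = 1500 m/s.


34.6 dB


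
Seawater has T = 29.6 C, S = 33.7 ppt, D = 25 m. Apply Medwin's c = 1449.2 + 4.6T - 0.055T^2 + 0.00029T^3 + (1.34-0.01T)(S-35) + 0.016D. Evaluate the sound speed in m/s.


1543.73 m/s


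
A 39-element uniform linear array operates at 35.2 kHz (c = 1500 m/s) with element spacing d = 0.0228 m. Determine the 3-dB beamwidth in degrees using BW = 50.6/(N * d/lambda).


2.42 deg


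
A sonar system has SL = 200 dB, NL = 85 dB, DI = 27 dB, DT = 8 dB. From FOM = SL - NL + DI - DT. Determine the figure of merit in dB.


134 dB


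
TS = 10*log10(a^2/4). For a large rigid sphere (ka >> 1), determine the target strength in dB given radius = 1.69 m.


-1.46 dB


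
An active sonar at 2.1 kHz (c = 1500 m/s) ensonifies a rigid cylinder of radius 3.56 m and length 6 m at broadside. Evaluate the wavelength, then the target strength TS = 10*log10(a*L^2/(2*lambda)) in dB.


Step 1: lambda = c/f = 1500/2100 = 0.71429 m
Step 2: TS = 10*log10(a*L^2/(2*lambda)) = 10*log10(3.56*6^2/(2*0.71429)) = 19.53

19.53 dB


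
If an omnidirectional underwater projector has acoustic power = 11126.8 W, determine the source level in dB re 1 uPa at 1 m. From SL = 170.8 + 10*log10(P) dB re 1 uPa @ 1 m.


211.26 dB


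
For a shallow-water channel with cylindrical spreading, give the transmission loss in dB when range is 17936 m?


42.54 dB


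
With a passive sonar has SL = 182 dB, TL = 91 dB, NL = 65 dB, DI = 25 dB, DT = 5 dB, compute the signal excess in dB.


SE = SL - TL - NL + DI - DT = 182 - 91 - 65 + 25 - 5 = 46

46 dB


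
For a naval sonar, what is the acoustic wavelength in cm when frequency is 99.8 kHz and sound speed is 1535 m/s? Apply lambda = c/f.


lambda = c/f = 1535 / 99800 = 0.0154 m = 1.54 cm

1.54 cm


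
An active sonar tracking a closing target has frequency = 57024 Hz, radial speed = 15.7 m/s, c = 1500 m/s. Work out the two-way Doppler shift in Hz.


1193.7 Hz


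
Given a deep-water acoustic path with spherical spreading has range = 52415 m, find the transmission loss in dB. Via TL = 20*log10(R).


TL = 20*log10(52415) = 94.39

94.39 dB


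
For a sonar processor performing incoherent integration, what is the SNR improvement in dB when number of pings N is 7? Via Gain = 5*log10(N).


4.23 dB


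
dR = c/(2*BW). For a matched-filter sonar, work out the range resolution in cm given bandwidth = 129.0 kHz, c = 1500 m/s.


dR = c/(2*BW) = 1500 / (2 * 129.0e3) = 0.0058 m = 0.58 cm

0.58 cm


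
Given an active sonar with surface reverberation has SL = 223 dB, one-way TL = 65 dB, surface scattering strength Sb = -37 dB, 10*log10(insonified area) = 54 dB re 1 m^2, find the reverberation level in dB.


110 dB


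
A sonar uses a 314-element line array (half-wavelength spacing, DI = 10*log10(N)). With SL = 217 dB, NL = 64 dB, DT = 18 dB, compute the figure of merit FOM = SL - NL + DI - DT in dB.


Step 1: DI = 10*log10(314) = 24.97 dB
Step 2: FOM = SL - NL + DI - DT = 217 - 64 + 24.97 - 18 = 159.97

159.97 dB


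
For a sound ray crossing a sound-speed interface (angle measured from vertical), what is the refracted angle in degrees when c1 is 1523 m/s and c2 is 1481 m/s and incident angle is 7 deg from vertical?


sin(theta2) = (c2/c1)*sin(theta1) = (1481/1523)*sin(7 deg) = 0.11851
theta2 = arcsin(0.11851) = 6.81

6.81 deg


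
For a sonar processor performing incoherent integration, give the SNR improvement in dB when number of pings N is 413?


Gain = 5*log10(413) = 13.08

13.08 dB


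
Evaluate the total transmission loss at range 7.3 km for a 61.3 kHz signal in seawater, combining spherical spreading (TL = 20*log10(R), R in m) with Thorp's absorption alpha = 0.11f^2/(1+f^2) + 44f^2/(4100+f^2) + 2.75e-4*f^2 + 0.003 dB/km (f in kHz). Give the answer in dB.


Step 1 (Thorp): alpha = 0.11*3757.69/(1+3757.69) + 44*3757.69/(4100+3757.69) + 2.75e-4*3757.69 + 0.003 = 22.1879 dB/km
Step 2: TL_spread = 20*log10(7300) = 77.27 dB
Step 3: TL_abs = alpha*R = 22.1879 * 7.3 = 161.97 dB
Step 4: TL_total = 77.27 + 161.97 = 239.24

239.24 dB


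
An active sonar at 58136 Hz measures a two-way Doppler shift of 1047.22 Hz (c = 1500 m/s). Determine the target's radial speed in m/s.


13.51 m/s


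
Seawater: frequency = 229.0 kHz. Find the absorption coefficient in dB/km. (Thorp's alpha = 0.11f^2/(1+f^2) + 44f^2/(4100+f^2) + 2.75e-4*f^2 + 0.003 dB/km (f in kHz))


f^2 = 52441.0
alpha = 0.11*52441.0/(1+52441.0) + 44*52441.0/(4100+52441.0) + 2.75e-4*52441.0 + 0.003 = 55.344

55.344 dB/km


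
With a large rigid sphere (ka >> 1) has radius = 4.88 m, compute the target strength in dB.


TS = 10*log10(4.88^2 / 4) = 10*log10(5.9536) = 7.75

7.75 dB


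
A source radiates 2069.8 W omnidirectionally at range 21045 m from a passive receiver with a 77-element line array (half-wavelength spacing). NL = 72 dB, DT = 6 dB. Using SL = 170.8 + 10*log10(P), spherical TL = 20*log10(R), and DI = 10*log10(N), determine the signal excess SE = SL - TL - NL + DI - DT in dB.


58.36 dB


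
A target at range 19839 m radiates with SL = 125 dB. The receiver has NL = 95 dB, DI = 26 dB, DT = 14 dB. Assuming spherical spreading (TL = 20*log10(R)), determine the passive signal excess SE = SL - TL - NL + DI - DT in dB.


Step 1: TL = 20*log10(19839) = 85.95 dB
Step 2: SE = 125 - 85.95 - 95 + 26 - 14 = -43.95

-43.95 dB


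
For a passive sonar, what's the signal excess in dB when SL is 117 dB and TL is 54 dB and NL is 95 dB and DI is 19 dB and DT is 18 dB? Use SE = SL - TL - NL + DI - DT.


SE = SL - TL - NL + DI - DT = 117 - 54 - 95 + 19 - 18 = -31

-31 dB


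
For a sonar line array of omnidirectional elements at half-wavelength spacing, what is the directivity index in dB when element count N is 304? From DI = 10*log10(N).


24.83 dB


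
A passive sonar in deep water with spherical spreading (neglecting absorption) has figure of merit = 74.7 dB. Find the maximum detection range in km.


At max range FOM = TL, so 20*log10(R) = 74.7
R = 10^(74.7/20) = 5432.5 m = 5.43 km

5.43 km


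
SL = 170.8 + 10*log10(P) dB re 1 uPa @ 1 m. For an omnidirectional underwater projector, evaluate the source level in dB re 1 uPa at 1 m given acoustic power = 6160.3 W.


208.7 dB


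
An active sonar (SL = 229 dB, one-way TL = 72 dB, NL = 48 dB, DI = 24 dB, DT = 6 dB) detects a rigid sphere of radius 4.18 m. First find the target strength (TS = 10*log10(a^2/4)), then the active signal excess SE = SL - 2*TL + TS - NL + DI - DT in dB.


Step 1: TS = 10*log10(4.18^2/4) = 6.4 dB
Step 2: SE = SL - 2*TL + TS - NL + DI - DT = 229 - 2*72 + (6.4) - 48 + 24 - 6 = 61.4

61.4 dB


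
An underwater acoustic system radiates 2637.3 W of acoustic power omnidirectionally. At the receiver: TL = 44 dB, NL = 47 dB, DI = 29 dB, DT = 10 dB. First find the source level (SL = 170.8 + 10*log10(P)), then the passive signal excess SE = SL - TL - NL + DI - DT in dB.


Step 1: SL = 170.8 + 10*log10(2637.3) = 205.01 dB
Step 2: SE = SL - TL - NL + DI - DT = 205.01 - 44 - 47 + 29 - 10 = 133.01

133.01 dB


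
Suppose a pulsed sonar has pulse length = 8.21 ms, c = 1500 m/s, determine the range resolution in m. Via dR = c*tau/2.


dR = c*tau/2 = 1500 * 8.21e-3 / 2 = 6.1575

6.1575 m


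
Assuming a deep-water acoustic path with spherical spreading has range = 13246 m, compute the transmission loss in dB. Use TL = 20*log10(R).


TL = 20*log10(13246) = 82.44

82.44 dB


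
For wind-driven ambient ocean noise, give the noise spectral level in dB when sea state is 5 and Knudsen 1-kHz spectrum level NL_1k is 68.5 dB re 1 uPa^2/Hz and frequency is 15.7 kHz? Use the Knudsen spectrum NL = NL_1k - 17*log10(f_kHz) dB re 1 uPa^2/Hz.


NL = NL_1k - 17*log10(f_kHz) = 68.5 - 17*log10(15.7) = 68.5 - (20.33) = 48.17

48.17 dB


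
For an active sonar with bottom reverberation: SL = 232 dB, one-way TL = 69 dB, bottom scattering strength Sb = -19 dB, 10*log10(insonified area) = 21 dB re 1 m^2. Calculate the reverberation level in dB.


96 dB


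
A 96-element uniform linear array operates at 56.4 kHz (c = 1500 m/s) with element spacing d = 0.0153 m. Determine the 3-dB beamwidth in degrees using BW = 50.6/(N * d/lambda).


Step 1: lambda = 1500/56400 = 0.0266 m
Step 2: d/lambda = 0.0153/0.0266 = 0.5752
Step 3: BW = 50.6/(N * d/lambda) = 50.6/(96 * 0.5752) = 0.92

0.92 deg


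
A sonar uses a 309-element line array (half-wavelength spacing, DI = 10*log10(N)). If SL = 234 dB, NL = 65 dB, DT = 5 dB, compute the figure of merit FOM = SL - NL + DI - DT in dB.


188.9 dB


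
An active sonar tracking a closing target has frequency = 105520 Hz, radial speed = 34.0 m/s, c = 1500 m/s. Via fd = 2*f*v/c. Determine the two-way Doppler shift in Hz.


fd = 2*f*v/c = 2 * 105520 * 34.0 / 1500 = 4783.57

4783.57 Hz


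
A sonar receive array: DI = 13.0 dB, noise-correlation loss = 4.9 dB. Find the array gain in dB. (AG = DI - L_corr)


8.1 dB


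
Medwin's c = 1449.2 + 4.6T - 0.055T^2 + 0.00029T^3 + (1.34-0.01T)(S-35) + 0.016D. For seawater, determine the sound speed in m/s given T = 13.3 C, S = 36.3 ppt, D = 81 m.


c = 1449.2 + 4.6*13.3 - 0.055*13.3^2 + 0.00029*13.3^3 + (1.34 - 0.01*13.3)*(36.3 - 35) + 0.016*81 = 1504.2

1504.2 m/s


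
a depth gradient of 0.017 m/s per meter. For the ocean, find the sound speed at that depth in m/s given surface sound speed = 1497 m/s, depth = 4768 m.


1578.056 m/s


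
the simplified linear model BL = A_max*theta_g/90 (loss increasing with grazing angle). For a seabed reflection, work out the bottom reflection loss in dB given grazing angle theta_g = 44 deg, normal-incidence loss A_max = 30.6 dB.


14.96 dB


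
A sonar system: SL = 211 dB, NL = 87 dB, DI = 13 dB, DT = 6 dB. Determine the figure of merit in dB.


131 dB


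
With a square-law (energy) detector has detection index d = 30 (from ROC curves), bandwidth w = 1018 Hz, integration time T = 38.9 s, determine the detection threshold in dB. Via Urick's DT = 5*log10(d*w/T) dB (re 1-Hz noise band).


DT = 5*log10(d*w/T) = 5*log10(30 * 1018 / 38.9) = 5*log10(785.09) = 14.47

14.47 dB


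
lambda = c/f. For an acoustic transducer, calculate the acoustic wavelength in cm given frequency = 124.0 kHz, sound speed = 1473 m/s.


lambda = c/f = 1473 / 124000 = 0.0119 m = 1.19 cm

1.19 cm


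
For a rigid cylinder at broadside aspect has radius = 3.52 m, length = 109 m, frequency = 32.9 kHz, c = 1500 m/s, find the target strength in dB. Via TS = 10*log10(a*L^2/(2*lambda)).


56.61 dB


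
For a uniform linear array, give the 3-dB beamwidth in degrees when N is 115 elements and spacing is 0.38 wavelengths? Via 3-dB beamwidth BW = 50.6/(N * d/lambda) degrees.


1.16 deg


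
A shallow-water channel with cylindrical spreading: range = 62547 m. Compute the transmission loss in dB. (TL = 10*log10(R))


TL = 10*log10(62547) = 47.96

47.96 dB


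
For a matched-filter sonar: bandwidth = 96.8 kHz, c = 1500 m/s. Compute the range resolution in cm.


0.77 cm


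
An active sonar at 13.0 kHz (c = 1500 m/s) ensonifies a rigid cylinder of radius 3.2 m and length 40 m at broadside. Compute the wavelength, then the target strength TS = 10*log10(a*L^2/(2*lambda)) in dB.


Step 1: lambda = c/f = 1500/13000 = 0.11538 m
Step 2: TS = 10*log10(a*L^2/(2*lambda)) = 10*log10(3.2*40^2/(2*0.11538)) = 43.46

43.46 dB


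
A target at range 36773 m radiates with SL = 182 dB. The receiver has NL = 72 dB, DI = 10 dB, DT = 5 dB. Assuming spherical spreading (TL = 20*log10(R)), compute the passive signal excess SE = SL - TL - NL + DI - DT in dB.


Step 1: TL = 20*log10(36773) = 91.31 dB
Step 2: SE = 182 - 91.31 - 72 + 10 - 5 = 23.69

23.69 dB


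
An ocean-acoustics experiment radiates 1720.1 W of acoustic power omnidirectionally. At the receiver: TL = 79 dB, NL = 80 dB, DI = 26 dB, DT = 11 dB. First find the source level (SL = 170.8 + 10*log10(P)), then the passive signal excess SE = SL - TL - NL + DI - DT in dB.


Step 1: SL = 170.8 + 10*log10(1720.1) = 203.16 dB
Step 2: SE = SL - TL - NL + DI - DT = 203.16 - 79 - 80 + 26 - 11 = 59.16

59.16 dB


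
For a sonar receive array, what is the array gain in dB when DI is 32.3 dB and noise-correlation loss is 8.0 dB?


24.3 dB


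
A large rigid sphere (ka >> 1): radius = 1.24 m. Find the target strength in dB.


TS = 10*log10(1.24^2 / 4) = 10*log10(0.3844) = -4.15

-4.15 dB


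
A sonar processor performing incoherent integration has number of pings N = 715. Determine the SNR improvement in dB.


Gain = 5*log10(715) = 14.27

14.27 dB


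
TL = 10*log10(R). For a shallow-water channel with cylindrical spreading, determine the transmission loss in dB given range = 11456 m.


TL = 10*log10(11456) = 40.59

40.59 dB


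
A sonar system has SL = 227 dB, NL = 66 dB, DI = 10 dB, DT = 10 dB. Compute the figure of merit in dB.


FOM = SL - NL + DI - DT = 227 - 66 + 10 - 10 = 161

161 dB


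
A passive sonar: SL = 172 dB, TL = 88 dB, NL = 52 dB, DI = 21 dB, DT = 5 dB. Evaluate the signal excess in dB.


SE = SL - TL - NL + DI - DT = 172 - 88 - 52 + 21 - 5 = 48

48 dB


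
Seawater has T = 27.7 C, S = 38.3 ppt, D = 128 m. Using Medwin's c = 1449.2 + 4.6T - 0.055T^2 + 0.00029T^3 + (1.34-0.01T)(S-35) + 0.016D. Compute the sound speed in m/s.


c = 1449.2 + 4.6*27.7 - 0.055*27.7^2 + 0.00029*27.7^3 + (1.34 - 0.01*27.7)*(38.3 - 35) + 0.016*128 = 1546.14

1546.14 m/s


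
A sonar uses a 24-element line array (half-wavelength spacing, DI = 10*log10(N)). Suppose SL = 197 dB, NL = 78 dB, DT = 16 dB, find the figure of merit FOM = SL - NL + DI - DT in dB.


116.8 dB


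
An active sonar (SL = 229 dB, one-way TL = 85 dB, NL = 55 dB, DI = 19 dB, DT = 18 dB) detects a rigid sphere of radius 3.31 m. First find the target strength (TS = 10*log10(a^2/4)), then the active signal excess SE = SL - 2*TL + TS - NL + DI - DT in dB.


Step 1: TS = 10*log10(3.31^2/4) = 4.38 dB
Step 2: SE = SL - 2*TL + TS - NL + DI - DT = 229 - 2*85 + (4.38) - 55 + 19 - 18 = 9.38

9.38 dB


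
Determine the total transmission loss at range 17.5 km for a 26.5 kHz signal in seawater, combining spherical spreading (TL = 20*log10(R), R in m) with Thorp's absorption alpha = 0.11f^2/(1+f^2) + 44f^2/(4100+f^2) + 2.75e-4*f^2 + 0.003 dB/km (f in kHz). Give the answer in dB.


Step 1 (Thorp): alpha = 0.11*702.25/(1+702.25) + 44*702.25/(4100+702.25) + 2.75e-4*702.25 + 0.003 = 6.7402 dB/km
Step 2: TL_spread = 20*log10(17500) = 84.86 dB
Step 3: TL_abs = alpha*R = 6.7402 * 17.5 = 117.95 dB
Step 4: TL_total = 84.86 + 117.95 = 202.81

202.81 dB


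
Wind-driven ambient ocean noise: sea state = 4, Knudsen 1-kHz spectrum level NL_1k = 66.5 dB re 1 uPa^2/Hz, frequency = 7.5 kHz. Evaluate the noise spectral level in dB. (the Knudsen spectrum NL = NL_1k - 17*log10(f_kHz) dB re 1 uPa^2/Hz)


NL = NL_1k - 17*log10(f_kHz) = 66.5 - 17*log10(7.5) = 66.5 - (14.88) = 51.62

51.62 dB


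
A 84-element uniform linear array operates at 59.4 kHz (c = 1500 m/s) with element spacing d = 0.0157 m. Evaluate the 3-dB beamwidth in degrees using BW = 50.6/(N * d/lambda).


0.97 deg


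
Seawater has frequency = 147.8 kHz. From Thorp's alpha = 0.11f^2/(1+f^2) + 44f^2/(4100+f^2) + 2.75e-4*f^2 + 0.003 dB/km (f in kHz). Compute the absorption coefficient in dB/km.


f^2 = 21844.84
alpha = 0.11*21844.84/(1+21844.84) + 44*21844.84/(4100+21844.84) + 2.75e-4*21844.84 + 0.003 = 43.167

43.167 dB/km


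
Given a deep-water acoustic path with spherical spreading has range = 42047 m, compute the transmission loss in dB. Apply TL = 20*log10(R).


92.47 dB


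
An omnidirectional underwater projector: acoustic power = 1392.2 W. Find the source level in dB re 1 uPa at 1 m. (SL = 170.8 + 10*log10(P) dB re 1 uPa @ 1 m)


SL = 170.8 + 10*log10(1392.2) = 170.8 + 31.44 = 202.24

202.24 dB


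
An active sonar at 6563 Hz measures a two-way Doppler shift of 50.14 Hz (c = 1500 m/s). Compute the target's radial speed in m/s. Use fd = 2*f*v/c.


From fd = 2*f*v/c, v = c*fd/(2*f) = 1500 * 50.14 / (2*6563) = 5.73

5.73 m/s


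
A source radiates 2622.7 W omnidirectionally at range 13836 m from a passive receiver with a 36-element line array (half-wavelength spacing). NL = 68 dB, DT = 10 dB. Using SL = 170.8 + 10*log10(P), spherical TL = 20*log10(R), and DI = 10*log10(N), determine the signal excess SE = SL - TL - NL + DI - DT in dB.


Step 1: SL = 170.8 + 10*log10(2622.7) = 204.99 dB
Step 2: TL = 20*log10(13836) = 82.82 dB
Step 3: DI = 10*log10(36) = 15.56 dB
Step 4: SE = SL - TL - NL + DI - DT = 204.99 - 82.82 - 68 + 15.56 - 10 = 59.73

59.73 dB


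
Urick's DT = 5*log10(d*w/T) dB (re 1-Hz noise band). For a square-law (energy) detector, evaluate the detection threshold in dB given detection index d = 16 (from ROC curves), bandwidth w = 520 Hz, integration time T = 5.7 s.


15.82 dB


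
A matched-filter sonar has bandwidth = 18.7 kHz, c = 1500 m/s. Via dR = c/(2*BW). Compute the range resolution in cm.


dR = c/(2*BW) = 1500 / (2 * 18.7e3) = 0.0401 m = 4.01 cm

4.01 cm


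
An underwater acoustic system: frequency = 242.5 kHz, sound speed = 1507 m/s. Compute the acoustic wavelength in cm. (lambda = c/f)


0.62 cm


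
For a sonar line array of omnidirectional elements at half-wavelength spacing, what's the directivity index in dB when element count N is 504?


DI = 10*log10(504) = 27.02

27.02 dB


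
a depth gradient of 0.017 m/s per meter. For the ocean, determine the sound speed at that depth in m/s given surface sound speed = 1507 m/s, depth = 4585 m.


c = 1507 + 0.017 * 4585 = 1584.945

1584.945 m/s


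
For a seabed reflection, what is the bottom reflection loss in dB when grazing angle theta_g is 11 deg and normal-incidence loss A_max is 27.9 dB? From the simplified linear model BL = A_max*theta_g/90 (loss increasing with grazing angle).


3.41 dB


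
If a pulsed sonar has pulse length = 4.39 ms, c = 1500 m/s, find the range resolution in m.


3.2925 m


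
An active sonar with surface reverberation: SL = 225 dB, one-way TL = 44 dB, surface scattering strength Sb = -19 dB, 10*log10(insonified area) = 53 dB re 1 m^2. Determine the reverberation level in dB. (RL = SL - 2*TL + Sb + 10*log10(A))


171 dB


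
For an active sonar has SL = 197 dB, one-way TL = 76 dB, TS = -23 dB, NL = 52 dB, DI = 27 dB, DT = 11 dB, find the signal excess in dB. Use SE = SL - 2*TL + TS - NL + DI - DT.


-14 dB


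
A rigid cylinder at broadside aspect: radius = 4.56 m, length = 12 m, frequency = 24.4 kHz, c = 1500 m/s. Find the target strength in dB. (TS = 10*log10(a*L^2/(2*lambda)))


37.28 dB


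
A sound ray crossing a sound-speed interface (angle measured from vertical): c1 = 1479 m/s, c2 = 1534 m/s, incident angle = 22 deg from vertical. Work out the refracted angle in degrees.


sin(theta2) = (c2/c1)*sin(theta1) = (1534/1479)*sin(22 deg) = 0.38854
theta2 = arcsin(0.38854) = 22.86

22.86 deg


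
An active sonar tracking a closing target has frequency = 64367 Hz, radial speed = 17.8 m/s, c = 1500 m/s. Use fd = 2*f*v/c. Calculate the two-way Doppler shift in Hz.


fd = 2*f*v/c = 2 * 64367 * 17.8 / 1500 = 1527.64

1527.64 Hz


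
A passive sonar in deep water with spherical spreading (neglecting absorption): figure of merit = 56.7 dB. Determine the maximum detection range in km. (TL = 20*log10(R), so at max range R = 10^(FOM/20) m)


0.68 km


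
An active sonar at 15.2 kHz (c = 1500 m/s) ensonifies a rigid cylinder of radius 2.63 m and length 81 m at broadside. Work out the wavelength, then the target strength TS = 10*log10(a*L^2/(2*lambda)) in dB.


Step 1: lambda = c/f = 1500/15200 = 0.09868 m
Step 2: TS = 10*log10(a*L^2/(2*lambda)) = 10*log10(2.63*81^2/(2*0.09868)) = 49.42

49.42 dB


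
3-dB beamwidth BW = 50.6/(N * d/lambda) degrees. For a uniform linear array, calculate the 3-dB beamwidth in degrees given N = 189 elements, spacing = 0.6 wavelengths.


0.45 deg


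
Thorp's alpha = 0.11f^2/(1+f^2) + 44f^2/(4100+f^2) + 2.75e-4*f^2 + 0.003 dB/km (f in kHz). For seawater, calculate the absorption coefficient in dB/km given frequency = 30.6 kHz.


f^2 = 936.36
alpha = 0.11*936.36/(1+936.36) + 44*936.36/(4100+936.36) + 2.75e-4*936.36 + 0.003 = 8.551

8.551 dB/km


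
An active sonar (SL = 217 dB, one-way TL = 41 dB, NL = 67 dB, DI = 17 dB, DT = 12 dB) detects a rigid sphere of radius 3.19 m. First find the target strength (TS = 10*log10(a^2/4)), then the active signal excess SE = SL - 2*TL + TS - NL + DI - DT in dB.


Step 1: TS = 10*log10(3.19^2/4) = 4.06 dB
Step 2: SE = SL - 2*TL + TS - NL + DI - DT = 217 - 2*41 + (4.06) - 67 + 17 - 12 = 77.06

77.06 dB


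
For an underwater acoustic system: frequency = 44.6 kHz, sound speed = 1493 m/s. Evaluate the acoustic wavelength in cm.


lambda = c/f = 1493 / 44600 = 0.0335 m = 3.35 cm

3.35 cm


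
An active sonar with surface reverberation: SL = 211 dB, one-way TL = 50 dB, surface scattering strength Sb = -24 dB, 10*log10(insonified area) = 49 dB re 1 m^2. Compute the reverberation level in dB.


136 dB


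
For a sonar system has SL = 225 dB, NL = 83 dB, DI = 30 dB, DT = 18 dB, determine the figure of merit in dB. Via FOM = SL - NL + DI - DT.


FOM = SL - NL + DI - DT = 225 - 83 + 30 - 18 = 154

154 dB


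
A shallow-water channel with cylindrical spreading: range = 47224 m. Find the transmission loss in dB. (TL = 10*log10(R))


46.74 dB


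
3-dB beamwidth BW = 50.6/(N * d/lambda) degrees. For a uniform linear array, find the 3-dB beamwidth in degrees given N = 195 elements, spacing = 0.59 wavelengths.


BW = 50.6 / (195 * 0.59) = 50.6 / 115.05 = 0.44

0.44 deg


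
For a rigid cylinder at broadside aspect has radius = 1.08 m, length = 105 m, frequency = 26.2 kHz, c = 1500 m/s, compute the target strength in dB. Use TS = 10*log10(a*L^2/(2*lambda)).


lambda = 1500/26200 = 0.05725 m
TS = 10*log10(1.08*105^2/(2*0.05725)) = 50.17

50.17 dB


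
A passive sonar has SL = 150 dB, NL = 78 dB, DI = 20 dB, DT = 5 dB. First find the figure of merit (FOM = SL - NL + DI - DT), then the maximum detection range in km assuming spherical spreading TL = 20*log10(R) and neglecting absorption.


Step 1: FOM = SL - NL + DI - DT = 150 - 78 + 20 - 5 = 87 dB
Step 2: at max range FOM = TL = 20*log10(R), so R = 10^(87/20) = 22387.21 m = 22.39 km

22.39 km


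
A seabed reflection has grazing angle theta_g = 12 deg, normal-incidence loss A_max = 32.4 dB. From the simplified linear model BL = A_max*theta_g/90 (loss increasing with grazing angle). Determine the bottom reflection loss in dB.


BL = A_max * theta_g / 90 = 32.4 * 12 / 90 = 4.32

4.32 dB


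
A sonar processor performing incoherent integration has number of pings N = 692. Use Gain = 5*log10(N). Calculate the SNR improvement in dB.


Gain = 5*log10(692) = 14.2

14.2 dB


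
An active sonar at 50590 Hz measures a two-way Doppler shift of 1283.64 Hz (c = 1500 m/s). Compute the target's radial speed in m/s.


19.03 m/s


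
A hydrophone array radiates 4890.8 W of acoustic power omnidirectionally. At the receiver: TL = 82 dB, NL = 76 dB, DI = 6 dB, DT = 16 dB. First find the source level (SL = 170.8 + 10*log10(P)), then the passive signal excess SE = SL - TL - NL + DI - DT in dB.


Step 1: SL = 170.8 + 10*log10(4890.8) = 207.69 dB
Step 2: SE = SL - TL - NL + DI - DT = 207.69 - 82 - 76 + 6 - 16 = 39.69

39.69 dB


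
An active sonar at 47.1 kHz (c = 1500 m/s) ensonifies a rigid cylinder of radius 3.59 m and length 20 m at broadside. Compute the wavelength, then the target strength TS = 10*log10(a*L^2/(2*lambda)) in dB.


Step 1: lambda = c/f = 1500/47100 = 0.03185 m
Step 2: TS = 10*log10(a*L^2/(2*lambda)) = 10*log10(3.59*20^2/(2*0.03185)) = 43.53

43.53 dB


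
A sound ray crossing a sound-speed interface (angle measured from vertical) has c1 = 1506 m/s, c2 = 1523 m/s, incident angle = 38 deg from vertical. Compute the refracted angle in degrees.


sin(theta2) = (c2/c1)*sin(theta1) = (1523/1506)*sin(38 deg) = 0.62261
theta2 = arcsin(0.62261) = 38.51

38.51 deg


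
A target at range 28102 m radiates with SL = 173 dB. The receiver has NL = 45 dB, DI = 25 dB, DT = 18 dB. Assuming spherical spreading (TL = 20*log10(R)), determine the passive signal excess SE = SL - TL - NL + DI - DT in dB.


Step 1: TL = 20*log10(28102) = 88.97 dB
Step 2: SE = 173 - 88.97 - 45 + 25 - 18 = 46.03

46.03 dB


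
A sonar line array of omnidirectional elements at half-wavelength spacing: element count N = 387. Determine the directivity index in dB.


25.88 dB


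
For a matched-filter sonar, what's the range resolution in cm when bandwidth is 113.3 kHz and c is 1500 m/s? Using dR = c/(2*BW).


dR = c/(2*BW) = 1500 / (2 * 113.3e3) = 0.0066 m = 0.66 cm

0.66 cm


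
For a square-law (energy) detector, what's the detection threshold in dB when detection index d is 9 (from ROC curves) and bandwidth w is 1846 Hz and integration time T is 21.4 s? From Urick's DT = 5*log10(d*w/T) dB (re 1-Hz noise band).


DT = 5*log10(d*w/T) = 5*log10(9 * 1846 / 21.4) = 5*log10(776.36) = 14.45

14.45 dB


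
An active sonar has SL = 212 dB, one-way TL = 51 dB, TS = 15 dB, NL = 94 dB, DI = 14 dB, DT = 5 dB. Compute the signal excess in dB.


SE = SL - 2*TL + TS - NL + DI - DT = 212 - 2*51 + (15) - 94 + 14 - 5 = 40

40 dB


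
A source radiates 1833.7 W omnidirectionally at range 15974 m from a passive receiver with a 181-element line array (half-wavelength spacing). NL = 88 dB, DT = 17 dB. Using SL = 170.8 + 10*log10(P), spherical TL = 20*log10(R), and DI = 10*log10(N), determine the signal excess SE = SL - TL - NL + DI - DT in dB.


Step 1: SL = 170.8 + 10*log10(1833.7) = 203.43 dB
Step 2: TL = 20*log10(15974) = 84.07 dB
Step 3: DI = 10*log10(181) = 22.58 dB
Step 4: SE = SL - TL - NL + DI - DT = 203.43 - 84.07 - 88 + 22.58 - 17 = 36.94

36.94 dB


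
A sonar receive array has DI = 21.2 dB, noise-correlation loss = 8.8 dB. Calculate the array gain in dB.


AG = DI - L_corr = 21.2 - 8.8 = 12.4

12.4 dB


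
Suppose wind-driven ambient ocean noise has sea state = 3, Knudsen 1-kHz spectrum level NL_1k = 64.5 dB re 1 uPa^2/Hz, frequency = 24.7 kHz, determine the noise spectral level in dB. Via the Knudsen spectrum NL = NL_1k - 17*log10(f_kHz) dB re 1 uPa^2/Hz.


40.82 dB


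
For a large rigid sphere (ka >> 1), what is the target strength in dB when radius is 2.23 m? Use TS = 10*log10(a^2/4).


TS = 10*log10(2.23^2 / 4) = 10*log10(1.243225) = 0.95

0.95 dB


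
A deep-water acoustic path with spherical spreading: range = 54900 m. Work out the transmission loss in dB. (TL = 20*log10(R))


94.79 dB


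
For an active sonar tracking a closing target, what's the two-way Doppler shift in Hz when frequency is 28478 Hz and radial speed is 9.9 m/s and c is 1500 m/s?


fd = 2*f*v/c = 2 * 28478 * 9.9 / 1500 = 375.91

375.91 Hz


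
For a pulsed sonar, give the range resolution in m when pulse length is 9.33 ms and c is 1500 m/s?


dR = c*tau/2 = 1500 * 9.33e-3 / 2 = 6.9975

6.9975 m


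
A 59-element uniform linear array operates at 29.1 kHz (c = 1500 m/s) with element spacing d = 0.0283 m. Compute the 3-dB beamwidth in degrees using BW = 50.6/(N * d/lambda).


Step 1: lambda = 1500/29100 = 0.05155 m
Step 2: d/lambda = 0.0283/0.05155 = 0.549
Step 3: BW = 50.6/(N * d/lambda) = 50.6/(59 * 0.549) = 1.56

1.56 deg


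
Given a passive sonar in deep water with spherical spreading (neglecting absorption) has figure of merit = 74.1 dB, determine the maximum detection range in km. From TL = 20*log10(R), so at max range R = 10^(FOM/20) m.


5.07 km


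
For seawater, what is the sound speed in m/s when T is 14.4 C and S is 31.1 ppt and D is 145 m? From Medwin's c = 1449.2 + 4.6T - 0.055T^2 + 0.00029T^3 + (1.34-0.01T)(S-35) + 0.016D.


c = 1449.2 + 4.6*14.4 - 0.055*14.4^2 + 0.00029*14.4^3 + (1.34 - 0.01*14.4)*(31.1 - 35) + 0.016*145 = 1502.56

1502.56 m/s


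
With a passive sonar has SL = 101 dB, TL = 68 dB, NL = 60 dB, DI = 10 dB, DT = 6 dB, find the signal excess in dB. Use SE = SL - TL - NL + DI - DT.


SE = SL - TL - NL + DI - DT = 101 - 68 - 60 + 10 - 6 = -23

-23 dB


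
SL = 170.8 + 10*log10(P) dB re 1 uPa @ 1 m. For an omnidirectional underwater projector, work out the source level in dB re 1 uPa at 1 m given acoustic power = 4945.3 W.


SL = 170.8 + 10*log10(4945.3) = 170.8 + 36.94 = 207.74

207.74 dB


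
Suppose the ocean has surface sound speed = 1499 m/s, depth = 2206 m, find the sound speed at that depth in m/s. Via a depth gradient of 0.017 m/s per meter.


c = 1499 + 0.017 * 2206 = 1536.502

1536.502 m/s


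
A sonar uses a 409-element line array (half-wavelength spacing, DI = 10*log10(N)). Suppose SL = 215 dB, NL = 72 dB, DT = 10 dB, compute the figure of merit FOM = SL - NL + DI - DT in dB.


Step 1: DI = 10*log10(409) = 26.12 dB
Step 2: FOM = SL - NL + DI - DT = 215 - 72 + 26.12 - 10 = 159.12

159.12 dB


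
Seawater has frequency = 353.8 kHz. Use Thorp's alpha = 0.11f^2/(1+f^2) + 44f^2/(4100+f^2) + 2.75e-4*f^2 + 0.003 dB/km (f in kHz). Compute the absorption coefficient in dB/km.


f^2 = 125174.44
alpha = 0.11*125174.44/(1+125174.44) + 44*125174.44/(4100+125174.44) + 2.75e-4*125174.44 + 0.003 = 77.14

77.14 dB/km


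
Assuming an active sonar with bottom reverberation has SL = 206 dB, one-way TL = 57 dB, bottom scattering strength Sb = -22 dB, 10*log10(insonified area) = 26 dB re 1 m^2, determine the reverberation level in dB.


96 dB


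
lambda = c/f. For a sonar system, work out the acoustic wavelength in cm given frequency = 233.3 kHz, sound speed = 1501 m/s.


0.64 cm


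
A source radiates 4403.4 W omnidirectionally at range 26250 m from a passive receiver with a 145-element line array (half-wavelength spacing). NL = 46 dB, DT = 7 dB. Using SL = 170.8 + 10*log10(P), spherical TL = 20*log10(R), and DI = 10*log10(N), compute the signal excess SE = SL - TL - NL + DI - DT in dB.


Step 1: SL = 170.8 + 10*log10(4403.4) = 207.24 dB
Step 2: TL = 20*log10(26250) = 88.38 dB
Step 3: DI = 10*log10(145) = 21.61 dB
Step 4: SE = SL - TL - NL + DI - DT = 207.24 - 88.38 - 46 + 21.61 - 7 = 87.47

87.47 dB


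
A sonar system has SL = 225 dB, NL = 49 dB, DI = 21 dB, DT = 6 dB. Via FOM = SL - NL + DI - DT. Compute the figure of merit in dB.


191 dB


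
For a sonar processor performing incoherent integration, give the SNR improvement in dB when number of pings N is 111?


Gain = 5*log10(111) = 10.23

10.23 dB


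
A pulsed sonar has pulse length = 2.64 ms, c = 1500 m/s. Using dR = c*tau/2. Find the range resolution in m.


1.98 m


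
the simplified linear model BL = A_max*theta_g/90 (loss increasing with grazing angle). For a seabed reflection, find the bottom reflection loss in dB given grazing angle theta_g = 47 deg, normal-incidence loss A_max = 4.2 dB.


BL = A_max * theta_g / 90 = 4.2 * 47 / 90 = 2.19

2.19 dB


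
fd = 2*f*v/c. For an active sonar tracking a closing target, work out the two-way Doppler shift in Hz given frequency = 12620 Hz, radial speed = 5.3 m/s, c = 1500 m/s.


89.18 Hz


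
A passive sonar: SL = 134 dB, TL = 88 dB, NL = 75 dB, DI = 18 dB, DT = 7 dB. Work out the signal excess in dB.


-18 dB


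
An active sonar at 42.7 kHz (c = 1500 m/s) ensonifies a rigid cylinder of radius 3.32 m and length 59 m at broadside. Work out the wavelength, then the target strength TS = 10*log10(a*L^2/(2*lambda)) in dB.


Step 1: lambda = c/f = 1500/42700 = 0.03513 m
Step 2: TS = 10*log10(a*L^2/(2*lambda)) = 10*log10(3.32*59^2/(2*0.03513)) = 52.16

52.16 dB


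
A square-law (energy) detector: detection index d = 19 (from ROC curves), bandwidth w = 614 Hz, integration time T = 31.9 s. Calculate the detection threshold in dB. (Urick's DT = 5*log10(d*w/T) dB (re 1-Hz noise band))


12.82 dB


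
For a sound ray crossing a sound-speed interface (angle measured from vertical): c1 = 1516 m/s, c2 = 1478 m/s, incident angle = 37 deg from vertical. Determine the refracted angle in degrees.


sin(theta2) = (c2/c1)*sin(theta1) = (1478/1516)*sin(37 deg) = 0.58673
theta2 = arcsin(0.58673) = 35.93

35.93 deg


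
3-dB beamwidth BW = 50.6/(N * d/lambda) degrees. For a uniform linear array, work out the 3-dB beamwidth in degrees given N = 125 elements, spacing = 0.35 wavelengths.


1.16 deg


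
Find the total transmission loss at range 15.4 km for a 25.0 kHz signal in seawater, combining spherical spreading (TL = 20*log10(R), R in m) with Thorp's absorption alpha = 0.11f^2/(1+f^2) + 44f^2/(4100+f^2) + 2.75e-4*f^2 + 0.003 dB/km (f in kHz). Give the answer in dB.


177.76 dB


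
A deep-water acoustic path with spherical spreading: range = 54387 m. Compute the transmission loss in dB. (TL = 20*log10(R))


94.71 dB


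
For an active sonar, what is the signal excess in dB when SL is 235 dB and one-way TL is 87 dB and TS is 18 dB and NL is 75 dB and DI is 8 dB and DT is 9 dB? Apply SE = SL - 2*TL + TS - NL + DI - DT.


3 dB


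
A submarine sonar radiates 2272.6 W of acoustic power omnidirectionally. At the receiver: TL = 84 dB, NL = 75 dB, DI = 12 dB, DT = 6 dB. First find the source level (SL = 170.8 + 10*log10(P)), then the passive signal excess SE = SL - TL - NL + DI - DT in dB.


Step 1: SL = 170.8 + 10*log10(2272.6) = 204.37 dB
Step 2: SE = SL - TL - NL + DI - DT = 204.37 - 84 - 75 + 12 - 6 = 51.37

51.37 dB


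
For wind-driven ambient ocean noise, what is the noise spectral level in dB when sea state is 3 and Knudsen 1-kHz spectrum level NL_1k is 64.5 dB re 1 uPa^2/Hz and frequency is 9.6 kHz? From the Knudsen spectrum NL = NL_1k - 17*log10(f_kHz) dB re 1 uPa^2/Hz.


NL = NL_1k - 17*log10(f_kHz) = 64.5 - 17*log10(9.6) = 64.5 - (16.7) = 47.8

47.8 dB


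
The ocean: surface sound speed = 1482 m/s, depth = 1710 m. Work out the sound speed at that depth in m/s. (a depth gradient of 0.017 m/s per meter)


c = 1482 + 0.017 * 1710 = 1511.07

1511.07 m/s


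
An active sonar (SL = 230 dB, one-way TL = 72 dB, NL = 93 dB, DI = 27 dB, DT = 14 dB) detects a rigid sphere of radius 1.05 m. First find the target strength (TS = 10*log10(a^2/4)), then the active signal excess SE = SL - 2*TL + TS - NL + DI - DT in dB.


Step 1: TS = 10*log10(1.05^2/4) = -5.6 dB
Step 2: SE = SL - 2*TL + TS - NL + DI - DT = 230 - 2*72 + (-5.6) - 93 + 27 - 14 = 0.4

0.4 dB


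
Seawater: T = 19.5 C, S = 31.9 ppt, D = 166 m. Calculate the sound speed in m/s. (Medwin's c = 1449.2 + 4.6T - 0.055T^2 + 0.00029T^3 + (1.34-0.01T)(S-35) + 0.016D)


1519.24 m/s


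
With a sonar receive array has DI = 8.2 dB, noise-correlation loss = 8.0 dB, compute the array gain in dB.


AG = DI - L_corr = 8.2 - 8.0 = 0.2

0.2 dB


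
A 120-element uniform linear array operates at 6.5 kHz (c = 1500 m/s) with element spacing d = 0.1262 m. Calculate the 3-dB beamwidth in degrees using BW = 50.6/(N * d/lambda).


0.77 deg


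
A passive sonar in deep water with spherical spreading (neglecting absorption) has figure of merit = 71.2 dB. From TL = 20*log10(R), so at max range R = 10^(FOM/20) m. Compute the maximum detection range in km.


At max range FOM = TL, so 20*log10(R) = 71.2
R = 10^(71.2/20) = 3630.78 m = 3.63 km

3.63 km


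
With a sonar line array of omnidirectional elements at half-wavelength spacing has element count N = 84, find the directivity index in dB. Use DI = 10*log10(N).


19.24 dB


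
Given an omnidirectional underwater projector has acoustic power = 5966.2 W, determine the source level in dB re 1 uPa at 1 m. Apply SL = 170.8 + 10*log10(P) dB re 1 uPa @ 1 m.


SL = 170.8 + 10*log10(5966.2) = 170.8 + 37.76 = 208.56

208.56 dB


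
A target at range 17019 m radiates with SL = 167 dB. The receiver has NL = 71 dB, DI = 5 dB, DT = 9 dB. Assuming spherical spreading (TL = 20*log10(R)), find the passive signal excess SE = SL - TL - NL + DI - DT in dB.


Step 1: TL = 20*log10(17019) = 84.62 dB
Step 2: SE = 167 - 84.62 - 71 + 5 - 9 = 7.38

7.38 dB


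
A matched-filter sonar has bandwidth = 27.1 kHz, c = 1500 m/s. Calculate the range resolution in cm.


2.77 cm


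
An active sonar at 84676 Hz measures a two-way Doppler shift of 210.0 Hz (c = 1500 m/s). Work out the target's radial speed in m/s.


From fd = 2*f*v/c, v = c*fd/(2*f) = 1500 * 210.0 / (2*84676) = 1.86

1.86 m/s


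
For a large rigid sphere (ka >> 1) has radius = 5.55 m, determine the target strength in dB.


8.87 dB


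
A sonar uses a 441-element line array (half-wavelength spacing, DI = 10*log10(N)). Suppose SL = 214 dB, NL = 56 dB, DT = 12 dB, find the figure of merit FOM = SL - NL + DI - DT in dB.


Step 1: DI = 10*log10(441) = 26.44 dB
Step 2: FOM = SL - NL + DI - DT = 214 - 56 + 26.44 - 12 = 172.44

172.44 dB


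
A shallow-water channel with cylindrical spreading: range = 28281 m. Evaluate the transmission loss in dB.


TL = 10*log10(28281) = 44.51

44.51 dB


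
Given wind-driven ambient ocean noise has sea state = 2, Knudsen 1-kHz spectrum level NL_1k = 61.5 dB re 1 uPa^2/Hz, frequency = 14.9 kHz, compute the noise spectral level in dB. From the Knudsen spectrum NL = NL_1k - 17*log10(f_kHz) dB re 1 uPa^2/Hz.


NL = NL_1k - 17*log10(f_kHz) = 61.5 - 17*log10(14.9) = 61.5 - (19.94) = 41.56

41.56 dB
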